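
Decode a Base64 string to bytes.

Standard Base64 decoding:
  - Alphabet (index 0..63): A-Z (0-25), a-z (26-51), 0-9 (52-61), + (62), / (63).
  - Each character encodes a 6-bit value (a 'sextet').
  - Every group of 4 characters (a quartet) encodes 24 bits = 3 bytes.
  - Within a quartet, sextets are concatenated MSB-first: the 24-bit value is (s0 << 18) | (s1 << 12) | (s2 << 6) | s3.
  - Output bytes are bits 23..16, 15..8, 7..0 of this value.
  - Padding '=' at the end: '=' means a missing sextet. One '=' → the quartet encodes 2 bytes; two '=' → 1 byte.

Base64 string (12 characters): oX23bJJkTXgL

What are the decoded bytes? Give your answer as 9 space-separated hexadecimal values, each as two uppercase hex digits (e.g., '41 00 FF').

After char 0 ('o'=40): chars_in_quartet=1 acc=0x28 bytes_emitted=0
After char 1 ('X'=23): chars_in_quartet=2 acc=0xA17 bytes_emitted=0
After char 2 ('2'=54): chars_in_quartet=3 acc=0x285F6 bytes_emitted=0
After char 3 ('3'=55): chars_in_quartet=4 acc=0xA17DB7 -> emit A1 7D B7, reset; bytes_emitted=3
After char 4 ('b'=27): chars_in_quartet=1 acc=0x1B bytes_emitted=3
After char 5 ('J'=9): chars_in_quartet=2 acc=0x6C9 bytes_emitted=3
After char 6 ('J'=9): chars_in_quartet=3 acc=0x1B249 bytes_emitted=3
After char 7 ('k'=36): chars_in_quartet=4 acc=0x6C9264 -> emit 6C 92 64, reset; bytes_emitted=6
After char 8 ('T'=19): chars_in_quartet=1 acc=0x13 bytes_emitted=6
After char 9 ('X'=23): chars_in_quartet=2 acc=0x4D7 bytes_emitted=6
After char 10 ('g'=32): chars_in_quartet=3 acc=0x135E0 bytes_emitted=6
After char 11 ('L'=11): chars_in_quartet=4 acc=0x4D780B -> emit 4D 78 0B, reset; bytes_emitted=9

Answer: A1 7D B7 6C 92 64 4D 78 0B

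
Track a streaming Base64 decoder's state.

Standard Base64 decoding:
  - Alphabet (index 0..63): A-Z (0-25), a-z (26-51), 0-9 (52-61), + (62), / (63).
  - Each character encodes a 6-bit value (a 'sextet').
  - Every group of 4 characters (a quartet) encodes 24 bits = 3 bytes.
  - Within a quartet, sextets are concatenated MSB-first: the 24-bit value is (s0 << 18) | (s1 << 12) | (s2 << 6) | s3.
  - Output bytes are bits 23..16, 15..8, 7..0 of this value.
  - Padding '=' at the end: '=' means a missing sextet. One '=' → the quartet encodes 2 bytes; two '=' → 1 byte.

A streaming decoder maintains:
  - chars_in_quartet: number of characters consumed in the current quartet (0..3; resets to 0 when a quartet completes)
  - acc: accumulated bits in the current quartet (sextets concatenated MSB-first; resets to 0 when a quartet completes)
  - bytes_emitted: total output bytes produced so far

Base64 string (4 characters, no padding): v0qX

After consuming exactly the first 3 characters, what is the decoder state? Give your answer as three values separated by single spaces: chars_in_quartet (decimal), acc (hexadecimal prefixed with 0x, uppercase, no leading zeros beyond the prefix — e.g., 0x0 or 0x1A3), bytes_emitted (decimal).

After char 0 ('v'=47): chars_in_quartet=1 acc=0x2F bytes_emitted=0
After char 1 ('0'=52): chars_in_quartet=2 acc=0xBF4 bytes_emitted=0
After char 2 ('q'=42): chars_in_quartet=3 acc=0x2FD2A bytes_emitted=0

Answer: 3 0x2FD2A 0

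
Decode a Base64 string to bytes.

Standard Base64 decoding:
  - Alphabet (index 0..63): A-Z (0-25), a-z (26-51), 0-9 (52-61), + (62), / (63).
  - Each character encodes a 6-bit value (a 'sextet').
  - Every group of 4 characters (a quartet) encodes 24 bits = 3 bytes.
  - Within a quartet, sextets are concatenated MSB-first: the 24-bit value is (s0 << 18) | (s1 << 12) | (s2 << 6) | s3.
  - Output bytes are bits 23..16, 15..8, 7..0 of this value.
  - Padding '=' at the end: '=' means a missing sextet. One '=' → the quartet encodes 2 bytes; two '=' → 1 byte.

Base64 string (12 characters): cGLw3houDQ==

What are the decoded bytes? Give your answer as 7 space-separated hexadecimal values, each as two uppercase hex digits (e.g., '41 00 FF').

Answer: 70 62 F0 DE 1A 2E 0D

Derivation:
After char 0 ('c'=28): chars_in_quartet=1 acc=0x1C bytes_emitted=0
After char 1 ('G'=6): chars_in_quartet=2 acc=0x706 bytes_emitted=0
After char 2 ('L'=11): chars_in_quartet=3 acc=0x1C18B bytes_emitted=0
After char 3 ('w'=48): chars_in_quartet=4 acc=0x7062F0 -> emit 70 62 F0, reset; bytes_emitted=3
After char 4 ('3'=55): chars_in_quartet=1 acc=0x37 bytes_emitted=3
After char 5 ('h'=33): chars_in_quartet=2 acc=0xDE1 bytes_emitted=3
After char 6 ('o'=40): chars_in_quartet=3 acc=0x37868 bytes_emitted=3
After char 7 ('u'=46): chars_in_quartet=4 acc=0xDE1A2E -> emit DE 1A 2E, reset; bytes_emitted=6
After char 8 ('D'=3): chars_in_quartet=1 acc=0x3 bytes_emitted=6
After char 9 ('Q'=16): chars_in_quartet=2 acc=0xD0 bytes_emitted=6
Padding '==': partial quartet acc=0xD0 -> emit 0D; bytes_emitted=7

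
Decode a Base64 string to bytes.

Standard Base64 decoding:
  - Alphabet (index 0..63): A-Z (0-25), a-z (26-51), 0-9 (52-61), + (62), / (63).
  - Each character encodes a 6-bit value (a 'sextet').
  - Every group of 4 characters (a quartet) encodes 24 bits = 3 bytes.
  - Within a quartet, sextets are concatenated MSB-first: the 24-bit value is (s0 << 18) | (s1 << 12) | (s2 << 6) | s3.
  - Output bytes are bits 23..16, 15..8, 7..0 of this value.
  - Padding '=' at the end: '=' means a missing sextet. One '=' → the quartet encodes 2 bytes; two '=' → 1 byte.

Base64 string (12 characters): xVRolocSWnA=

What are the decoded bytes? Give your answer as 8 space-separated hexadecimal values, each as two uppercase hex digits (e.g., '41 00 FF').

Answer: C5 54 68 96 87 12 5A 70

Derivation:
After char 0 ('x'=49): chars_in_quartet=1 acc=0x31 bytes_emitted=0
After char 1 ('V'=21): chars_in_quartet=2 acc=0xC55 bytes_emitted=0
After char 2 ('R'=17): chars_in_quartet=3 acc=0x31551 bytes_emitted=0
After char 3 ('o'=40): chars_in_quartet=4 acc=0xC55468 -> emit C5 54 68, reset; bytes_emitted=3
After char 4 ('l'=37): chars_in_quartet=1 acc=0x25 bytes_emitted=3
After char 5 ('o'=40): chars_in_quartet=2 acc=0x968 bytes_emitted=3
After char 6 ('c'=28): chars_in_quartet=3 acc=0x25A1C bytes_emitted=3
After char 7 ('S'=18): chars_in_quartet=4 acc=0x968712 -> emit 96 87 12, reset; bytes_emitted=6
After char 8 ('W'=22): chars_in_quartet=1 acc=0x16 bytes_emitted=6
After char 9 ('n'=39): chars_in_quartet=2 acc=0x5A7 bytes_emitted=6
After char 10 ('A'=0): chars_in_quartet=3 acc=0x169C0 bytes_emitted=6
Padding '=': partial quartet acc=0x169C0 -> emit 5A 70; bytes_emitted=8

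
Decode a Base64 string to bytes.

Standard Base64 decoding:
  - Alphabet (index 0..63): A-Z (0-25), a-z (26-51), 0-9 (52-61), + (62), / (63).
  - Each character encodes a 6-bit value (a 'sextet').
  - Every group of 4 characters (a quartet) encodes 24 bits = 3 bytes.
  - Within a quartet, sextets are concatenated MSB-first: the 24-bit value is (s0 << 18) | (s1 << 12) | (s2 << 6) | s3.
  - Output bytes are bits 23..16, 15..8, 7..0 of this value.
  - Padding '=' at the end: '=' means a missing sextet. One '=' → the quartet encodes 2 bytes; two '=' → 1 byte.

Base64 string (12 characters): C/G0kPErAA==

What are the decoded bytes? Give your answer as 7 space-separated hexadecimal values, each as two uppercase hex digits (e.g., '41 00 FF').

After char 0 ('C'=2): chars_in_quartet=1 acc=0x2 bytes_emitted=0
After char 1 ('/'=63): chars_in_quartet=2 acc=0xBF bytes_emitted=0
After char 2 ('G'=6): chars_in_quartet=3 acc=0x2FC6 bytes_emitted=0
After char 3 ('0'=52): chars_in_quartet=4 acc=0xBF1B4 -> emit 0B F1 B4, reset; bytes_emitted=3
After char 4 ('k'=36): chars_in_quartet=1 acc=0x24 bytes_emitted=3
After char 5 ('P'=15): chars_in_quartet=2 acc=0x90F bytes_emitted=3
After char 6 ('E'=4): chars_in_quartet=3 acc=0x243C4 bytes_emitted=3
After char 7 ('r'=43): chars_in_quartet=4 acc=0x90F12B -> emit 90 F1 2B, reset; bytes_emitted=6
After char 8 ('A'=0): chars_in_quartet=1 acc=0x0 bytes_emitted=6
After char 9 ('A'=0): chars_in_quartet=2 acc=0x0 bytes_emitted=6
Padding '==': partial quartet acc=0x0 -> emit 00; bytes_emitted=7

Answer: 0B F1 B4 90 F1 2B 00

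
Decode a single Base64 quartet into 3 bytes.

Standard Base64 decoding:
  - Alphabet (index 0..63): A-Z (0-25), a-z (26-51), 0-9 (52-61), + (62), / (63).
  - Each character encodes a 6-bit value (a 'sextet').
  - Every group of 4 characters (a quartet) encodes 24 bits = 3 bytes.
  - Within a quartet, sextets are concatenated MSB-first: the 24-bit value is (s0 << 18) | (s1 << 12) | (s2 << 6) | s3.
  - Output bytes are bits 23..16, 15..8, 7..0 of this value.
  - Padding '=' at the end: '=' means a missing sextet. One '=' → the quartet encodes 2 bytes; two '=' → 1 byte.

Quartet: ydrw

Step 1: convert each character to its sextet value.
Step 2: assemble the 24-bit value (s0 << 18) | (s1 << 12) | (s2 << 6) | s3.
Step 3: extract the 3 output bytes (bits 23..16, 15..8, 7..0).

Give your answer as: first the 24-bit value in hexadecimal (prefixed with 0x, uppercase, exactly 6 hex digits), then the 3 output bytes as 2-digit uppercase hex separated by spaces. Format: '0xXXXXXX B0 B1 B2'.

Answer: 0xC9DAF0 C9 DA F0

Derivation:
Sextets: y=50, d=29, r=43, w=48
24-bit: (50<<18) | (29<<12) | (43<<6) | 48
      = 0xC80000 | 0x01D000 | 0x000AC0 | 0x000030
      = 0xC9DAF0
Bytes: (v>>16)&0xFF=C9, (v>>8)&0xFF=DA, v&0xFF=F0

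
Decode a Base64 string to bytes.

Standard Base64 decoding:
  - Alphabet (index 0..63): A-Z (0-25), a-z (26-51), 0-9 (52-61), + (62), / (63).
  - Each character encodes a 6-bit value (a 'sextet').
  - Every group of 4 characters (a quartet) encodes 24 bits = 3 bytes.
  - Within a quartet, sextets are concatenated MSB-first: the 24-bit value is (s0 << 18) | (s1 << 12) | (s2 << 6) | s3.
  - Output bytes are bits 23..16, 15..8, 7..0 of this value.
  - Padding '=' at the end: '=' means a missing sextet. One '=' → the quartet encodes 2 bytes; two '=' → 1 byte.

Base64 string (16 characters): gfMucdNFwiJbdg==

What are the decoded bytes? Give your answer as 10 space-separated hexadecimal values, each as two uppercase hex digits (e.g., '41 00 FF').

Answer: 81 F3 2E 71 D3 45 C2 22 5B 76

Derivation:
After char 0 ('g'=32): chars_in_quartet=1 acc=0x20 bytes_emitted=0
After char 1 ('f'=31): chars_in_quartet=2 acc=0x81F bytes_emitted=0
After char 2 ('M'=12): chars_in_quartet=3 acc=0x207CC bytes_emitted=0
After char 3 ('u'=46): chars_in_quartet=4 acc=0x81F32E -> emit 81 F3 2E, reset; bytes_emitted=3
After char 4 ('c'=28): chars_in_quartet=1 acc=0x1C bytes_emitted=3
After char 5 ('d'=29): chars_in_quartet=2 acc=0x71D bytes_emitted=3
After char 6 ('N'=13): chars_in_quartet=3 acc=0x1C74D bytes_emitted=3
After char 7 ('F'=5): chars_in_quartet=4 acc=0x71D345 -> emit 71 D3 45, reset; bytes_emitted=6
After char 8 ('w'=48): chars_in_quartet=1 acc=0x30 bytes_emitted=6
After char 9 ('i'=34): chars_in_quartet=2 acc=0xC22 bytes_emitted=6
After char 10 ('J'=9): chars_in_quartet=3 acc=0x30889 bytes_emitted=6
After char 11 ('b'=27): chars_in_quartet=4 acc=0xC2225B -> emit C2 22 5B, reset; bytes_emitted=9
After char 12 ('d'=29): chars_in_quartet=1 acc=0x1D bytes_emitted=9
After char 13 ('g'=32): chars_in_quartet=2 acc=0x760 bytes_emitted=9
Padding '==': partial quartet acc=0x760 -> emit 76; bytes_emitted=10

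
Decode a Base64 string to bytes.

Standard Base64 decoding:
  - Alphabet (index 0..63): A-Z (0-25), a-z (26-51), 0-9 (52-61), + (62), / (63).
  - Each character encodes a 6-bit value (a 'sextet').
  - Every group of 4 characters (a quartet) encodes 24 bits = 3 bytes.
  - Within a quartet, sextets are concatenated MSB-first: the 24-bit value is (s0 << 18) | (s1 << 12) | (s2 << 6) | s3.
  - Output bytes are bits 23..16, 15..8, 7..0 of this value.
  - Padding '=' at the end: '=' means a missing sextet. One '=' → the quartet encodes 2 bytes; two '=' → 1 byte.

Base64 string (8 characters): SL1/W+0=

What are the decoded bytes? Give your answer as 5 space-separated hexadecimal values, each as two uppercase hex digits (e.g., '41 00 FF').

Answer: 48 BD 7F 5B ED

Derivation:
After char 0 ('S'=18): chars_in_quartet=1 acc=0x12 bytes_emitted=0
After char 1 ('L'=11): chars_in_quartet=2 acc=0x48B bytes_emitted=0
After char 2 ('1'=53): chars_in_quartet=3 acc=0x122F5 bytes_emitted=0
After char 3 ('/'=63): chars_in_quartet=4 acc=0x48BD7F -> emit 48 BD 7F, reset; bytes_emitted=3
After char 4 ('W'=22): chars_in_quartet=1 acc=0x16 bytes_emitted=3
After char 5 ('+'=62): chars_in_quartet=2 acc=0x5BE bytes_emitted=3
After char 6 ('0'=52): chars_in_quartet=3 acc=0x16FB4 bytes_emitted=3
Padding '=': partial quartet acc=0x16FB4 -> emit 5B ED; bytes_emitted=5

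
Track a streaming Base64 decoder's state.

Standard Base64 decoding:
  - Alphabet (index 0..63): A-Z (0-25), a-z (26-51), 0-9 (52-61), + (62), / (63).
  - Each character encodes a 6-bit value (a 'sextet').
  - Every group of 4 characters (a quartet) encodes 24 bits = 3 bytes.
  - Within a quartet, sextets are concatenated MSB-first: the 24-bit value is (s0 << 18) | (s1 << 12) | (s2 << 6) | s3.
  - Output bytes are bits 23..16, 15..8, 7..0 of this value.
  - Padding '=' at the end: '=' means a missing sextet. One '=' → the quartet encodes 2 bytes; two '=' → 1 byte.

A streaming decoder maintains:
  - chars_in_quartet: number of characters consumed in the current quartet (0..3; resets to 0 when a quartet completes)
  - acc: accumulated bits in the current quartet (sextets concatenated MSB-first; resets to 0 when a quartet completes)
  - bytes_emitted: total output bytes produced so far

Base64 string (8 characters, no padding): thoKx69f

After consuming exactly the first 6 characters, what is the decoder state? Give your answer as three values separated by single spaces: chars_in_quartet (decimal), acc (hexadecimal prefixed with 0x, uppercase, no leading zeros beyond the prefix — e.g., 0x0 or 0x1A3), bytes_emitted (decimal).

Answer: 2 0xC7A 3

Derivation:
After char 0 ('t'=45): chars_in_quartet=1 acc=0x2D bytes_emitted=0
After char 1 ('h'=33): chars_in_quartet=2 acc=0xB61 bytes_emitted=0
After char 2 ('o'=40): chars_in_quartet=3 acc=0x2D868 bytes_emitted=0
After char 3 ('K'=10): chars_in_quartet=4 acc=0xB61A0A -> emit B6 1A 0A, reset; bytes_emitted=3
After char 4 ('x'=49): chars_in_quartet=1 acc=0x31 bytes_emitted=3
After char 5 ('6'=58): chars_in_quartet=2 acc=0xC7A bytes_emitted=3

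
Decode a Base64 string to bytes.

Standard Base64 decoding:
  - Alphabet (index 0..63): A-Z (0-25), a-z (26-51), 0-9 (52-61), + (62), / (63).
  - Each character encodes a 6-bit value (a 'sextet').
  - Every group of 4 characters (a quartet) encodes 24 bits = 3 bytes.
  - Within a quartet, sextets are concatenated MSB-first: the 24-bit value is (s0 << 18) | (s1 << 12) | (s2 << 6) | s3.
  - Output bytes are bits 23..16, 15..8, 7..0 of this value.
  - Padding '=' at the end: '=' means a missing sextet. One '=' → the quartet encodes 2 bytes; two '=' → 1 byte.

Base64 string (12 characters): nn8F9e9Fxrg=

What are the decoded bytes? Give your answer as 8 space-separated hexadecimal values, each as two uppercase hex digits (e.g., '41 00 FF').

After char 0 ('n'=39): chars_in_quartet=1 acc=0x27 bytes_emitted=0
After char 1 ('n'=39): chars_in_quartet=2 acc=0x9E7 bytes_emitted=0
After char 2 ('8'=60): chars_in_quartet=3 acc=0x279FC bytes_emitted=0
After char 3 ('F'=5): chars_in_quartet=4 acc=0x9E7F05 -> emit 9E 7F 05, reset; bytes_emitted=3
After char 4 ('9'=61): chars_in_quartet=1 acc=0x3D bytes_emitted=3
After char 5 ('e'=30): chars_in_quartet=2 acc=0xF5E bytes_emitted=3
After char 6 ('9'=61): chars_in_quartet=3 acc=0x3D7BD bytes_emitted=3
After char 7 ('F'=5): chars_in_quartet=4 acc=0xF5EF45 -> emit F5 EF 45, reset; bytes_emitted=6
After char 8 ('x'=49): chars_in_quartet=1 acc=0x31 bytes_emitted=6
After char 9 ('r'=43): chars_in_quartet=2 acc=0xC6B bytes_emitted=6
After char 10 ('g'=32): chars_in_quartet=3 acc=0x31AE0 bytes_emitted=6
Padding '=': partial quartet acc=0x31AE0 -> emit C6 B8; bytes_emitted=8

Answer: 9E 7F 05 F5 EF 45 C6 B8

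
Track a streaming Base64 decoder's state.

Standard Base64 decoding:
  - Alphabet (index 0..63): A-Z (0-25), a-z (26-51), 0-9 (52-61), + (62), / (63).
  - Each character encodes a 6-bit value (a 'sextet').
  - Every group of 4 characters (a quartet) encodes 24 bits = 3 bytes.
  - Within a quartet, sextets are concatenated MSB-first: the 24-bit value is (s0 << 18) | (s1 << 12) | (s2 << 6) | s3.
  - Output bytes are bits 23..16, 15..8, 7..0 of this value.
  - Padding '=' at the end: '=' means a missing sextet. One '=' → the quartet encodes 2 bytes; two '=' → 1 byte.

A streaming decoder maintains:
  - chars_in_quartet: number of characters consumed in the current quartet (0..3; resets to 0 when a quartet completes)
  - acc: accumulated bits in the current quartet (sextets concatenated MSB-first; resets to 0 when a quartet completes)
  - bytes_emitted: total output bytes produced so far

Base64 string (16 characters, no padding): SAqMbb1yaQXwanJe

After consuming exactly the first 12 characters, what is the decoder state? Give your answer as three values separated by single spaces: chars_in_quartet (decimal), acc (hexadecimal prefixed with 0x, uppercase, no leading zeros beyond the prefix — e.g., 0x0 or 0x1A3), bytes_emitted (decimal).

Answer: 0 0x0 9

Derivation:
After char 0 ('S'=18): chars_in_quartet=1 acc=0x12 bytes_emitted=0
After char 1 ('A'=0): chars_in_quartet=2 acc=0x480 bytes_emitted=0
After char 2 ('q'=42): chars_in_quartet=3 acc=0x1202A bytes_emitted=0
After char 3 ('M'=12): chars_in_quartet=4 acc=0x480A8C -> emit 48 0A 8C, reset; bytes_emitted=3
After char 4 ('b'=27): chars_in_quartet=1 acc=0x1B bytes_emitted=3
After char 5 ('b'=27): chars_in_quartet=2 acc=0x6DB bytes_emitted=3
After char 6 ('1'=53): chars_in_quartet=3 acc=0x1B6F5 bytes_emitted=3
After char 7 ('y'=50): chars_in_quartet=4 acc=0x6DBD72 -> emit 6D BD 72, reset; bytes_emitted=6
After char 8 ('a'=26): chars_in_quartet=1 acc=0x1A bytes_emitted=6
After char 9 ('Q'=16): chars_in_quartet=2 acc=0x690 bytes_emitted=6
After char 10 ('X'=23): chars_in_quartet=3 acc=0x1A417 bytes_emitted=6
After char 11 ('w'=48): chars_in_quartet=4 acc=0x6905F0 -> emit 69 05 F0, reset; bytes_emitted=9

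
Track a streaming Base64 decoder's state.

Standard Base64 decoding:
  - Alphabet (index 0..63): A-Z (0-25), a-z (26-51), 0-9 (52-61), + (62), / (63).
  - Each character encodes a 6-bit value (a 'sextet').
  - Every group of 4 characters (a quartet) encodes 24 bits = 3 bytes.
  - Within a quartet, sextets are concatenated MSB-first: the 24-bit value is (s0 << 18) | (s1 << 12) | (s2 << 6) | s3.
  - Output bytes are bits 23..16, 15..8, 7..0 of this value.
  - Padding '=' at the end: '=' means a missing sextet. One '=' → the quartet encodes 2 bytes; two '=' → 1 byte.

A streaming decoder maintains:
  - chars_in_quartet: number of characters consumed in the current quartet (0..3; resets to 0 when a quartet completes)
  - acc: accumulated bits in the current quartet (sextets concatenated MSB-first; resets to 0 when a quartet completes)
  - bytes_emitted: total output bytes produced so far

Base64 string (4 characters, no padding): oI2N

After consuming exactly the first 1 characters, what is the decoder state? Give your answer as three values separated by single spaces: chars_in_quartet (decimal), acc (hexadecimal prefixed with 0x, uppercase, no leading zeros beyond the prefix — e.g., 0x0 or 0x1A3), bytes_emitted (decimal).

After char 0 ('o'=40): chars_in_quartet=1 acc=0x28 bytes_emitted=0

Answer: 1 0x28 0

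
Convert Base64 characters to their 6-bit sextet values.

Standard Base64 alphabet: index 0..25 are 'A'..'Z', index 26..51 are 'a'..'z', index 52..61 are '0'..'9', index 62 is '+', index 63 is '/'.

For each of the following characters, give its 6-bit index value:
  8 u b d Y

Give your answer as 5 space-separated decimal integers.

'8': 0..9 range, 52 + ord('8') − ord('0') = 60
'u': a..z range, 26 + ord('u') − ord('a') = 46
'b': a..z range, 26 + ord('b') − ord('a') = 27
'd': a..z range, 26 + ord('d') − ord('a') = 29
'Y': A..Z range, ord('Y') − ord('A') = 24

Answer: 60 46 27 29 24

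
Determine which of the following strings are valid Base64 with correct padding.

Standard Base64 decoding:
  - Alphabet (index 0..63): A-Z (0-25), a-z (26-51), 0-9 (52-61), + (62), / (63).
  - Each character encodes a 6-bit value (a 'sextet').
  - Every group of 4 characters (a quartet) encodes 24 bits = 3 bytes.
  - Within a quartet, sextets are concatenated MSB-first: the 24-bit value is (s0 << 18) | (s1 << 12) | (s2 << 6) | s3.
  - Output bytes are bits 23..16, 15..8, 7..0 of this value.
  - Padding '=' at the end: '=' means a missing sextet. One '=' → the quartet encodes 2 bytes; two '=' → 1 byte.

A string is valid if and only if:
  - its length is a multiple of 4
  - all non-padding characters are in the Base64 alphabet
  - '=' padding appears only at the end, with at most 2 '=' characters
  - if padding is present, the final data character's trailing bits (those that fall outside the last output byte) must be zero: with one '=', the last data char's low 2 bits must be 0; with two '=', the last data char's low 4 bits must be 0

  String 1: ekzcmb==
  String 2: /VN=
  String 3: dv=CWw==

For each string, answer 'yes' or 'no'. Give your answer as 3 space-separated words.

Answer: no no no

Derivation:
String 1: 'ekzcmb==' → invalid (bad trailing bits)
String 2: '/VN=' → invalid (bad trailing bits)
String 3: 'dv=CWw==' → invalid (bad char(s): ['=']; '=' in middle)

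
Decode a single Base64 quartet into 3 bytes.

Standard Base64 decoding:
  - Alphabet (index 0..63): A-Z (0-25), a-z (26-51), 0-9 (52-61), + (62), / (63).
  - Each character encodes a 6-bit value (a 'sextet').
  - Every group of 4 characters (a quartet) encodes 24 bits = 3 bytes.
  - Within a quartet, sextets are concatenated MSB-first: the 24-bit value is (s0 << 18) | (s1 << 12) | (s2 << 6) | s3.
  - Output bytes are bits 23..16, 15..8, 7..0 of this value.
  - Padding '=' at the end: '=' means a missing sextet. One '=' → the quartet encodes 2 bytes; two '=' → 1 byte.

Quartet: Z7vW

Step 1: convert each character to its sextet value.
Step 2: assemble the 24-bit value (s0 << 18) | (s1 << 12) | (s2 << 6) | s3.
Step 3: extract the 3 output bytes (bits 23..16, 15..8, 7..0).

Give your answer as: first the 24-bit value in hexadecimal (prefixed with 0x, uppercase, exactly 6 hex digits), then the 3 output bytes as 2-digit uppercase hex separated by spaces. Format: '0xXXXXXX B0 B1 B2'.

Sextets: Z=25, 7=59, v=47, W=22
24-bit: (25<<18) | (59<<12) | (47<<6) | 22
      = 0x640000 | 0x03B000 | 0x000BC0 | 0x000016
      = 0x67BBD6
Bytes: (v>>16)&0xFF=67, (v>>8)&0xFF=BB, v&0xFF=D6

Answer: 0x67BBD6 67 BB D6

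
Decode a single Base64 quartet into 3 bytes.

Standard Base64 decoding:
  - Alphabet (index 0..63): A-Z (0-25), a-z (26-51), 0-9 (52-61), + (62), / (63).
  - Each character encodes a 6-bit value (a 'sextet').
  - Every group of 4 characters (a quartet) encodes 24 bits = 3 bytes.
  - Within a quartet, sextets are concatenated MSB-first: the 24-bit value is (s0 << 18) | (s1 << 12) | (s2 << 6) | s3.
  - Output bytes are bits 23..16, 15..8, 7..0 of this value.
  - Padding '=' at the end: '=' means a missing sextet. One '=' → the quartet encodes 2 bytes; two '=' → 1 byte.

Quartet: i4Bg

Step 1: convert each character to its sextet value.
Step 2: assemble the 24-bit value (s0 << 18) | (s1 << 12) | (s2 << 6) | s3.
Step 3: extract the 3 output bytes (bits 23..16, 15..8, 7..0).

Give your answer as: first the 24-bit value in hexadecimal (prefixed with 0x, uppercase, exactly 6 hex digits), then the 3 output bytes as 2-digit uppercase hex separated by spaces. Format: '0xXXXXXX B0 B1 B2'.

Answer: 0x8B8060 8B 80 60

Derivation:
Sextets: i=34, 4=56, B=1, g=32
24-bit: (34<<18) | (56<<12) | (1<<6) | 32
      = 0x880000 | 0x038000 | 0x000040 | 0x000020
      = 0x8B8060
Bytes: (v>>16)&0xFF=8B, (v>>8)&0xFF=80, v&0xFF=60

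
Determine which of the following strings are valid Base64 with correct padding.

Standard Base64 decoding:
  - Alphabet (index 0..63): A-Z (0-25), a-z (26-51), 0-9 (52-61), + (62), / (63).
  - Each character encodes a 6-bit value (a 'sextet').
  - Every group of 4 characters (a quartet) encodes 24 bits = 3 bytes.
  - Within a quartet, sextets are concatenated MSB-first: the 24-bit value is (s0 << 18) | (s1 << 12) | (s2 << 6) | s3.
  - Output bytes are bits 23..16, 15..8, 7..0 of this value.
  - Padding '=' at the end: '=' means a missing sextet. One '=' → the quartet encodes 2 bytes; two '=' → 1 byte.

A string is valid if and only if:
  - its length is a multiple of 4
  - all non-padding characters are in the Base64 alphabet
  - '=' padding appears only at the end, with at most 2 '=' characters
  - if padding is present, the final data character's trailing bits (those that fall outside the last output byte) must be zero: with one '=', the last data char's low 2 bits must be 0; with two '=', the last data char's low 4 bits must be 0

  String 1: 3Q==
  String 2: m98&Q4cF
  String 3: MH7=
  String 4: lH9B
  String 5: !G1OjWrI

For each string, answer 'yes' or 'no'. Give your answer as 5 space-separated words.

String 1: '3Q==' → valid
String 2: 'm98&Q4cF' → invalid (bad char(s): ['&'])
String 3: 'MH7=' → invalid (bad trailing bits)
String 4: 'lH9B' → valid
String 5: '!G1OjWrI' → invalid (bad char(s): ['!'])

Answer: yes no no yes no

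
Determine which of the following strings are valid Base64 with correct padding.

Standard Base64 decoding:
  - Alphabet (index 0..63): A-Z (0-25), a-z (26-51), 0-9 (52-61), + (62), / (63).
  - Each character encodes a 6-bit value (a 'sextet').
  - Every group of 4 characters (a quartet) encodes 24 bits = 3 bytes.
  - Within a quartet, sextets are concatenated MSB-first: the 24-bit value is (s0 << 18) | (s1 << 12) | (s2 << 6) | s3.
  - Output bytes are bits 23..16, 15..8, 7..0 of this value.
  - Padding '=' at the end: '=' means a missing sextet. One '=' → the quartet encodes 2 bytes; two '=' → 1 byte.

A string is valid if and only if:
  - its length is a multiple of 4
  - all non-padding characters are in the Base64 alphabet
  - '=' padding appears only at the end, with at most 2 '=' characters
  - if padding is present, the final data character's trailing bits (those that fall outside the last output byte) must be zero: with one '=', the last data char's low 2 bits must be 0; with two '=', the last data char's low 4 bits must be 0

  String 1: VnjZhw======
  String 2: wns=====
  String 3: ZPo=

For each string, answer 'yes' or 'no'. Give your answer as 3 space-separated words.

Answer: no no yes

Derivation:
String 1: 'VnjZhw======' → invalid (6 pad chars (max 2))
String 2: 'wns=====' → invalid (5 pad chars (max 2))
String 3: 'ZPo=' → valid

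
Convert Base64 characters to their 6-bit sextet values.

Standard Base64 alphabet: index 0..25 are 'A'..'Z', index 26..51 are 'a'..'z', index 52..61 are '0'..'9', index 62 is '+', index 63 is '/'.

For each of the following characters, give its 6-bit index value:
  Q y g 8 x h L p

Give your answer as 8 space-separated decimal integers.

Answer: 16 50 32 60 49 33 11 41

Derivation:
'Q': A..Z range, ord('Q') − ord('A') = 16
'y': a..z range, 26 + ord('y') − ord('a') = 50
'g': a..z range, 26 + ord('g') − ord('a') = 32
'8': 0..9 range, 52 + ord('8') − ord('0') = 60
'x': a..z range, 26 + ord('x') − ord('a') = 49
'h': a..z range, 26 + ord('h') − ord('a') = 33
'L': A..Z range, ord('L') − ord('A') = 11
'p': a..z range, 26 + ord('p') − ord('a') = 41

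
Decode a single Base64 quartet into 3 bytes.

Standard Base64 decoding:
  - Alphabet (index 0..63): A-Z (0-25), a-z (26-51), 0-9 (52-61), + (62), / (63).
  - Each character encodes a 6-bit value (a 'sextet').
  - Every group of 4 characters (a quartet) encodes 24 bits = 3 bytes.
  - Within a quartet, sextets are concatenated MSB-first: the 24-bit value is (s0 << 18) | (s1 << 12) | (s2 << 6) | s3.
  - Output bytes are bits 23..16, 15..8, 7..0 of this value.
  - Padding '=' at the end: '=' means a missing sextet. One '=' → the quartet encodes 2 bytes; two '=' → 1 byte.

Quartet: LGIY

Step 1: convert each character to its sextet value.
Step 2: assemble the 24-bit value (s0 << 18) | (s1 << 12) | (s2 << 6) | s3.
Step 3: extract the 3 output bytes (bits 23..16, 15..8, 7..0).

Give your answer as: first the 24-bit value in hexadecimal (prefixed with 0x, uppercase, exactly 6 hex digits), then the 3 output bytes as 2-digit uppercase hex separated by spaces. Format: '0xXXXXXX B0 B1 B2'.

Answer: 0x2C6218 2C 62 18

Derivation:
Sextets: L=11, G=6, I=8, Y=24
24-bit: (11<<18) | (6<<12) | (8<<6) | 24
      = 0x2C0000 | 0x006000 | 0x000200 | 0x000018
      = 0x2C6218
Bytes: (v>>16)&0xFF=2C, (v>>8)&0xFF=62, v&0xFF=18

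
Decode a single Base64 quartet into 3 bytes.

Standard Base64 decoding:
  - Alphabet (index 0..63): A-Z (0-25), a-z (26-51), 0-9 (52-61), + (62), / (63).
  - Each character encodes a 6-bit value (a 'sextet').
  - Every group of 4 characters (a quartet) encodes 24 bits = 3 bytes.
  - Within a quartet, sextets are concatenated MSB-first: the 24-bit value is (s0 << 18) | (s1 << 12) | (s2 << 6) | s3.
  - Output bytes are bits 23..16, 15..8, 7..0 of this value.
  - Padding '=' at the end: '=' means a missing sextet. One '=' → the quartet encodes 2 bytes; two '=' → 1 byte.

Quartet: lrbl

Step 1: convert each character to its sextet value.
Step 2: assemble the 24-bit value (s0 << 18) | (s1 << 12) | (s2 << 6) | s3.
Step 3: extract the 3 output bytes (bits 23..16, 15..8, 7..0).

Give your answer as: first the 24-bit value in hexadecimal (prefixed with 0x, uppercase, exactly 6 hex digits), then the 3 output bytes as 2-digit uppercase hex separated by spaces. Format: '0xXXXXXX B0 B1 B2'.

Answer: 0x96B6E5 96 B6 E5

Derivation:
Sextets: l=37, r=43, b=27, l=37
24-bit: (37<<18) | (43<<12) | (27<<6) | 37
      = 0x940000 | 0x02B000 | 0x0006C0 | 0x000025
      = 0x96B6E5
Bytes: (v>>16)&0xFF=96, (v>>8)&0xFF=B6, v&0xFF=E5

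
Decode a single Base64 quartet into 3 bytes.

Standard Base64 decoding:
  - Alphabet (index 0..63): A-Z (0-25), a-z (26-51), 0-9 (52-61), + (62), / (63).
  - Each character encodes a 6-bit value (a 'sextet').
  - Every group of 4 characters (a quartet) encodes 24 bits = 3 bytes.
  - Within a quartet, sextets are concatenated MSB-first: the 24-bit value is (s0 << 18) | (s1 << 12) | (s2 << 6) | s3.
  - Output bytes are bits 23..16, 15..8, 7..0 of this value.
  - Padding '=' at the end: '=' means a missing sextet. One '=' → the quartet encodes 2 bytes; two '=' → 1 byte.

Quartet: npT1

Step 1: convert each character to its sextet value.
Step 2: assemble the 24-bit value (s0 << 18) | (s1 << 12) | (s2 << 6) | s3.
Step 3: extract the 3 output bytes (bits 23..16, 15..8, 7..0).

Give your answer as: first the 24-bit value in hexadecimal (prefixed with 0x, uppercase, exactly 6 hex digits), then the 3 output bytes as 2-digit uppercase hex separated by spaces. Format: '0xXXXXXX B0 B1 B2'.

Sextets: n=39, p=41, T=19, 1=53
24-bit: (39<<18) | (41<<12) | (19<<6) | 53
      = 0x9C0000 | 0x029000 | 0x0004C0 | 0x000035
      = 0x9E94F5
Bytes: (v>>16)&0xFF=9E, (v>>8)&0xFF=94, v&0xFF=F5

Answer: 0x9E94F5 9E 94 F5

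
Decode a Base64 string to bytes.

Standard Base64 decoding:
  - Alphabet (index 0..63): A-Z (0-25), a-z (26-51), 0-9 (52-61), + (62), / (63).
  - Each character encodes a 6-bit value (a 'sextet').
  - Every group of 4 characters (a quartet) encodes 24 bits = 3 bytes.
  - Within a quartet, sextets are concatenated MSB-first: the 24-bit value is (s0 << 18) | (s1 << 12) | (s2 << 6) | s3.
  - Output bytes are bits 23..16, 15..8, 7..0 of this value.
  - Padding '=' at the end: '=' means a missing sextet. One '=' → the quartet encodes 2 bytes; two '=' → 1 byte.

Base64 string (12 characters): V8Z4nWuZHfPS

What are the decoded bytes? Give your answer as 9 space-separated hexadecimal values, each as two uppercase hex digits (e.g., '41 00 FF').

Answer: 57 C6 78 9D 6B 99 1D F3 D2

Derivation:
After char 0 ('V'=21): chars_in_quartet=1 acc=0x15 bytes_emitted=0
After char 1 ('8'=60): chars_in_quartet=2 acc=0x57C bytes_emitted=0
After char 2 ('Z'=25): chars_in_quartet=3 acc=0x15F19 bytes_emitted=0
After char 3 ('4'=56): chars_in_quartet=4 acc=0x57C678 -> emit 57 C6 78, reset; bytes_emitted=3
After char 4 ('n'=39): chars_in_quartet=1 acc=0x27 bytes_emitted=3
After char 5 ('W'=22): chars_in_quartet=2 acc=0x9D6 bytes_emitted=3
After char 6 ('u'=46): chars_in_quartet=3 acc=0x275AE bytes_emitted=3
After char 7 ('Z'=25): chars_in_quartet=4 acc=0x9D6B99 -> emit 9D 6B 99, reset; bytes_emitted=6
After char 8 ('H'=7): chars_in_quartet=1 acc=0x7 bytes_emitted=6
After char 9 ('f'=31): chars_in_quartet=2 acc=0x1DF bytes_emitted=6
After char 10 ('P'=15): chars_in_quartet=3 acc=0x77CF bytes_emitted=6
After char 11 ('S'=18): chars_in_quartet=4 acc=0x1DF3D2 -> emit 1D F3 D2, reset; bytes_emitted=9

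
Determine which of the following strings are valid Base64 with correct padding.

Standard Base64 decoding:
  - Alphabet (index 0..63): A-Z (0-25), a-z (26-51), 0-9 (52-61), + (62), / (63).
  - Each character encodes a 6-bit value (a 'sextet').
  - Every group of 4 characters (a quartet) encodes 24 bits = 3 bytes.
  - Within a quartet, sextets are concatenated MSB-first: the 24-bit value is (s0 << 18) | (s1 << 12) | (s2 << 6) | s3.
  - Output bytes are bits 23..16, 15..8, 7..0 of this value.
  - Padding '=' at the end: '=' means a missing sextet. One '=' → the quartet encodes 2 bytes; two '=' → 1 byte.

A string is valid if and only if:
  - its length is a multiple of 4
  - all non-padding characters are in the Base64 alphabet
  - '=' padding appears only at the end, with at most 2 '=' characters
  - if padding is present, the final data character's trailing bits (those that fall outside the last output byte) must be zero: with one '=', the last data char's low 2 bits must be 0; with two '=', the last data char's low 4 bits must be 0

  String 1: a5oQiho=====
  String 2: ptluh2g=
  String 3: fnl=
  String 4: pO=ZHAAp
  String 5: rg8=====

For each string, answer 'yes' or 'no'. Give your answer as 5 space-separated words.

String 1: 'a5oQiho=====' → invalid (5 pad chars (max 2))
String 2: 'ptluh2g=' → valid
String 3: 'fnl=' → invalid (bad trailing bits)
String 4: 'pO=ZHAAp' → invalid (bad char(s): ['=']; '=' in middle)
String 5: 'rg8=====' → invalid (5 pad chars (max 2))

Answer: no yes no no no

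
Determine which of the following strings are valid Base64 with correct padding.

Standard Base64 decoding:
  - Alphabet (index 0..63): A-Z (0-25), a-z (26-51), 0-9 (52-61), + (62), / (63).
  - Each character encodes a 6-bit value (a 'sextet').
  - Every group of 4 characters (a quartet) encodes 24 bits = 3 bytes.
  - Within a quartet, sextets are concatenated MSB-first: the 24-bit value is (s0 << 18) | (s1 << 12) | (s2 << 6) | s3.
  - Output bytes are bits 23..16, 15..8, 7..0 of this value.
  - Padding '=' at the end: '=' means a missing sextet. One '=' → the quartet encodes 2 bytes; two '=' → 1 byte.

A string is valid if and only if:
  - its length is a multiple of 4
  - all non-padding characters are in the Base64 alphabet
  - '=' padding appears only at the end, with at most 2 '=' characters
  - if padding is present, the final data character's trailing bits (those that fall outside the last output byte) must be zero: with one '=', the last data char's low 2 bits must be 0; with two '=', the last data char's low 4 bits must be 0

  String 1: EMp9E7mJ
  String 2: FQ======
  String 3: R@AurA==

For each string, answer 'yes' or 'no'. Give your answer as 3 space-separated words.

Answer: yes no no

Derivation:
String 1: 'EMp9E7mJ' → valid
String 2: 'FQ======' → invalid (6 pad chars (max 2))
String 3: 'R@AurA==' → invalid (bad char(s): ['@'])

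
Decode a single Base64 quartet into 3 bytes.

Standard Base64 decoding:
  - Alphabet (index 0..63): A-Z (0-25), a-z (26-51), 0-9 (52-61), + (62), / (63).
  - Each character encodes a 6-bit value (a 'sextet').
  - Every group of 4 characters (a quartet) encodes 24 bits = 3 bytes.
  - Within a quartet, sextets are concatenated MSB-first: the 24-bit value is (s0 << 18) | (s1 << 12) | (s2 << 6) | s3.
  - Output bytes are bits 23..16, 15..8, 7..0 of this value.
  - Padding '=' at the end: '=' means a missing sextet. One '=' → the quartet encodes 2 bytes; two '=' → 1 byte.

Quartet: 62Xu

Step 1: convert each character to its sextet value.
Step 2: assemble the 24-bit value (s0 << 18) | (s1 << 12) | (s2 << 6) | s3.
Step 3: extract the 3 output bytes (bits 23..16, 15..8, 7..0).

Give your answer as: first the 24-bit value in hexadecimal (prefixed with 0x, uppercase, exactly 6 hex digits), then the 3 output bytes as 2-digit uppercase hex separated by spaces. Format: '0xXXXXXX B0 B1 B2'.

Sextets: 6=58, 2=54, X=23, u=46
24-bit: (58<<18) | (54<<12) | (23<<6) | 46
      = 0xE80000 | 0x036000 | 0x0005C0 | 0x00002E
      = 0xEB65EE
Bytes: (v>>16)&0xFF=EB, (v>>8)&0xFF=65, v&0xFF=EE

Answer: 0xEB65EE EB 65 EE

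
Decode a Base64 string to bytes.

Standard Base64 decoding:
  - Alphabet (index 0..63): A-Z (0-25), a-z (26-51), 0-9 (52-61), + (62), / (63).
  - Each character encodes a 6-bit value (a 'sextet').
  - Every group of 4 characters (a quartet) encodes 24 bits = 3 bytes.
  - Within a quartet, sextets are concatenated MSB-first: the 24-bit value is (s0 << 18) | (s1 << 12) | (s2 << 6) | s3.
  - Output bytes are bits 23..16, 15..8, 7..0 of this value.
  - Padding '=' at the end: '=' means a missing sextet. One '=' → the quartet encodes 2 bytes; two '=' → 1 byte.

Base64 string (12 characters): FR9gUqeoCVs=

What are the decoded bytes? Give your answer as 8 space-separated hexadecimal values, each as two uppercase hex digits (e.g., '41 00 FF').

Answer: 15 1F 60 52 A7 A8 09 5B

Derivation:
After char 0 ('F'=5): chars_in_quartet=1 acc=0x5 bytes_emitted=0
After char 1 ('R'=17): chars_in_quartet=2 acc=0x151 bytes_emitted=0
After char 2 ('9'=61): chars_in_quartet=3 acc=0x547D bytes_emitted=0
After char 3 ('g'=32): chars_in_quartet=4 acc=0x151F60 -> emit 15 1F 60, reset; bytes_emitted=3
After char 4 ('U'=20): chars_in_quartet=1 acc=0x14 bytes_emitted=3
After char 5 ('q'=42): chars_in_quartet=2 acc=0x52A bytes_emitted=3
After char 6 ('e'=30): chars_in_quartet=3 acc=0x14A9E bytes_emitted=3
After char 7 ('o'=40): chars_in_quartet=4 acc=0x52A7A8 -> emit 52 A7 A8, reset; bytes_emitted=6
After char 8 ('C'=2): chars_in_quartet=1 acc=0x2 bytes_emitted=6
After char 9 ('V'=21): chars_in_quartet=2 acc=0x95 bytes_emitted=6
After char 10 ('s'=44): chars_in_quartet=3 acc=0x256C bytes_emitted=6
Padding '=': partial quartet acc=0x256C -> emit 09 5B; bytes_emitted=8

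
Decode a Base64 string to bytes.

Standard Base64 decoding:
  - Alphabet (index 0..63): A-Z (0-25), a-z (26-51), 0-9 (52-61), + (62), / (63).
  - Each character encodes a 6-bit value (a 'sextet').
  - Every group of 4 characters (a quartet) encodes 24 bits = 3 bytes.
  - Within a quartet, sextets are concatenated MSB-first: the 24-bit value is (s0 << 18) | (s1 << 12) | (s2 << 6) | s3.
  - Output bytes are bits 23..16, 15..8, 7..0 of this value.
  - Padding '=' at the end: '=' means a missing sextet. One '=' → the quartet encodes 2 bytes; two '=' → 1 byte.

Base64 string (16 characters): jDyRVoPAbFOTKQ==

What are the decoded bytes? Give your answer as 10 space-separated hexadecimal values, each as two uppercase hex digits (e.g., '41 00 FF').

After char 0 ('j'=35): chars_in_quartet=1 acc=0x23 bytes_emitted=0
After char 1 ('D'=3): chars_in_quartet=2 acc=0x8C3 bytes_emitted=0
After char 2 ('y'=50): chars_in_quartet=3 acc=0x230F2 bytes_emitted=0
After char 3 ('R'=17): chars_in_quartet=4 acc=0x8C3C91 -> emit 8C 3C 91, reset; bytes_emitted=3
After char 4 ('V'=21): chars_in_quartet=1 acc=0x15 bytes_emitted=3
After char 5 ('o'=40): chars_in_quartet=2 acc=0x568 bytes_emitted=3
After char 6 ('P'=15): chars_in_quartet=3 acc=0x15A0F bytes_emitted=3
After char 7 ('A'=0): chars_in_quartet=4 acc=0x5683C0 -> emit 56 83 C0, reset; bytes_emitted=6
After char 8 ('b'=27): chars_in_quartet=1 acc=0x1B bytes_emitted=6
After char 9 ('F'=5): chars_in_quartet=2 acc=0x6C5 bytes_emitted=6
After char 10 ('O'=14): chars_in_quartet=3 acc=0x1B14E bytes_emitted=6
After char 11 ('T'=19): chars_in_quartet=4 acc=0x6C5393 -> emit 6C 53 93, reset; bytes_emitted=9
After char 12 ('K'=10): chars_in_quartet=1 acc=0xA bytes_emitted=9
After char 13 ('Q'=16): chars_in_quartet=2 acc=0x290 bytes_emitted=9
Padding '==': partial quartet acc=0x290 -> emit 29; bytes_emitted=10

Answer: 8C 3C 91 56 83 C0 6C 53 93 29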